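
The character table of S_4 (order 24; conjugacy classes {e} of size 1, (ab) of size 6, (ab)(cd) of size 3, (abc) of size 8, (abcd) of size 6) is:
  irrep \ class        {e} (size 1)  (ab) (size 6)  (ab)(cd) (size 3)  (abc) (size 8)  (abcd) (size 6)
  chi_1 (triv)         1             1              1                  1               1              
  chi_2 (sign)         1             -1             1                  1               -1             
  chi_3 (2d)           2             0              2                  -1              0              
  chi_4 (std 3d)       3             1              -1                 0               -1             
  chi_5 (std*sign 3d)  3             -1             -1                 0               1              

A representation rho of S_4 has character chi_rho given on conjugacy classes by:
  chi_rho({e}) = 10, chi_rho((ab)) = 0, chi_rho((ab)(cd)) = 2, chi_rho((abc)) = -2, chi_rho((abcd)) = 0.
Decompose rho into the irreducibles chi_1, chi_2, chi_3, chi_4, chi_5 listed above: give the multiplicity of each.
Multiplicities: chi_1: 0, chi_2: 0, chi_3: 2, chi_4: 1, chi_5: 1.

Details: Use <chi_rho, chi> = (1/|G|) sum_C |C| * chi_rho(C) * conj(chi(C)) with |G| = 24 for each irreducible chi in the table:
  <chi_rho, chi_1> = (1/24)[1*(10)*conj(1) + 6*(0)*conj(1) + 3*(2)*conj(1) + 8*(-2)*conj(1) + 6*(0)*conj(1)]
      = (1/24)[(10) + (0) + (6) + (-16) + (0)] = 0/24 = 0
  <chi_rho, chi_2> = (1/24)[1*(10)*conj(1) + 6*(0)*conj(-1) + 3*(2)*conj(1) + 8*(-2)*conj(1) + 6*(0)*conj(-1)]
      = (1/24)[(10) + (0) + (6) + (-16) + (0)] = 0/24 = 0
  <chi_rho, chi_3> = (1/24)[1*(10)*conj(2) + 6*(0)*conj(0) + 3*(2)*conj(2) + 8*(-2)*conj(-1) + 6*(0)*conj(0)]
      = (1/24)[(20) + (0) + (12) + (16) + (0)] = 48/24 = 2
  <chi_rho, chi_4> = (1/24)[1*(10)*conj(3) + 6*(0)*conj(1) + 3*(2)*conj(-1) + 8*(-2)*conj(0) + 6*(0)*conj(-1)]
      = (1/24)[(30) + (0) + (-6) + (0) + (0)] = 24/24 = 1
  <chi_rho, chi_5> = (1/24)[1*(10)*conj(3) + 6*(0)*conj(-1) + 3*(2)*conj(-1) + 8*(-2)*conj(0) + 6*(0)*conj(1)]
      = (1/24)[(30) + (0) + (-6) + (0) + (0)] = 24/24 = 1
Dimension check: dim(rho) = sum (mult * dim) = 0*1 + 0*1 + 2*2 + 1*3 + 1*3 = 10 = chi_rho(e) = 10.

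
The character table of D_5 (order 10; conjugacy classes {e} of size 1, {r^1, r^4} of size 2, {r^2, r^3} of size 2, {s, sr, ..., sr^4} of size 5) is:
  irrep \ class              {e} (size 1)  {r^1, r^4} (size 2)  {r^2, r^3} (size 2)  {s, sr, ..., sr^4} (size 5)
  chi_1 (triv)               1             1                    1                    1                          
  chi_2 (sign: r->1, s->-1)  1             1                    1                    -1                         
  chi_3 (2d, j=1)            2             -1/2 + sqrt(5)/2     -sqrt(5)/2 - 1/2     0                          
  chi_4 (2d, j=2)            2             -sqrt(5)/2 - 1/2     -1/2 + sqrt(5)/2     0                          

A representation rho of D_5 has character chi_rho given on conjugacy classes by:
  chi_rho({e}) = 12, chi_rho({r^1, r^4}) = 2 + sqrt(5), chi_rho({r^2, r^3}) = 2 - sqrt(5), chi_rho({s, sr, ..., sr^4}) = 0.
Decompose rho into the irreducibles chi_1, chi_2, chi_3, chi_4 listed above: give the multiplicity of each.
Multiplicities: chi_1: 2, chi_2: 2, chi_3: 3, chi_4: 1.

Why: Use <chi_rho, chi> = (1/|G|) sum_C |C| * chi_rho(C) * conj(chi(C)) with |G| = 10 for each irreducible chi in the table:
  <chi_rho, chi_1> = (1/10)[1*(12)*conj(1) + 2*(2 + sqrt(5))*conj(1) + 2*(2 - sqrt(5))*conj(1) + 5*(0)*conj(1)]
      = (1/10)[(12) + (4 + 2*sqrt(5)) + (4 - 2*sqrt(5)) + (0)] = 20/10 = 2
  <chi_rho, chi_2> = (1/10)[1*(12)*conj(1) + 2*(2 + sqrt(5))*conj(1) + 2*(2 - sqrt(5))*conj(1) + 5*(0)*conj(-1)]
      = (1/10)[(12) + (4 + 2*sqrt(5)) + (4 - 2*sqrt(5)) + (0)] = 20/10 = 2
  <chi_rho, chi_3> = (1/10)[1*(12)*conj(2) + 2*(2 + sqrt(5))*conj(-1/2 + sqrt(5)/2) + 2*(2 - sqrt(5))*conj(-sqrt(5)/2 - 1/2) + 5*(0)*conj(0)]
      = (1/10)[(24) + (sqrt(5) + 3) + (3 - sqrt(5)) + (0)] = 30/10 = 3
  <chi_rho, chi_4> = (1/10)[1*(12)*conj(2) + 2*(2 + sqrt(5))*conj(-sqrt(5)/2 - 1/2) + 2*(2 - sqrt(5))*conj(-1/2 + sqrt(5)/2) + 5*(0)*conj(0)]
      = (1/10)[(24) + (-7 - 3*sqrt(5)) + (-7 + 3*sqrt(5)) + (0)] = 10/10 = 1
Dimension check: dim(rho) = sum (mult * dim) = 2*1 + 2*1 + 3*2 + 1*2 = 12 = chi_rho(e) = 12.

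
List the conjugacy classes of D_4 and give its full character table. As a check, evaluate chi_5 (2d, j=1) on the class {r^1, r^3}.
Conjugacy classes: {e} of size 1, {r^2} of size 1, {r^1, r^3} of size 2, {s, sr^2, ...} of size 2, {sr, sr^3, ...} of size 2.
Character table:
  irrep \ class              {e} (size 1)  {r^2} (size 1)  {r^1, r^3} (size 2)  {s, sr^2, ...} (size 2)  {sr, sr^3, ...} (size 2)
  chi_1 (triv)               1             1               1                    1                        1                       
  chi_2 (sign: r->1, s->-1)  1             1               1                    -1                       -1                      
  chi_3 (r->-1, s->1)        1             1               -1                   1                        -1                      
  chi_4 (r->-1, s->-1)       1             1               -1                   -1                       1                       
  chi_5 (2d, j=1)            2             -2              0                    0                        0                       

Spot check: chi_5 (2d, j=1) on {r^1, r^3} = 0.

Proof sketch: D_4 has order 2*4 = 8 with 5 conjugacy classes, hence 5 irreducibles. Sum of squared dims 1 + 1 + 1 + 1 + 4 = 8 = |G|. Linear characters come from the abelianisation; the 2-dimensional irreps have character r^k -> 2*cos(2*pi*j*k/4), reflections -> 0.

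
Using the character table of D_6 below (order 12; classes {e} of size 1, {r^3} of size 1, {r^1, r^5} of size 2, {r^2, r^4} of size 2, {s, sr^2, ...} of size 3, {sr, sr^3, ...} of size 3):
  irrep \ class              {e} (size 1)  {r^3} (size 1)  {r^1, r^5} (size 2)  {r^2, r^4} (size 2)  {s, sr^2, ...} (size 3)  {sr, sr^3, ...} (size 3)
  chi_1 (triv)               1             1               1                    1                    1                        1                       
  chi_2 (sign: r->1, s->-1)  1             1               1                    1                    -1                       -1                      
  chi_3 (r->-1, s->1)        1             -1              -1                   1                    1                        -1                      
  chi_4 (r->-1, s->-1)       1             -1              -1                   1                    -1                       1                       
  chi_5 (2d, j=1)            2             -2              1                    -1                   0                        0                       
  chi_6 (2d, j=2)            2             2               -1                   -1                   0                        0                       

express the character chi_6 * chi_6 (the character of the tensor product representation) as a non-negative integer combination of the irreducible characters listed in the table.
chi_6 tensor chi_6 = chi_1 + chi_2 + chi_6 (all other irreducibles have multiplicity 0).

Proof sketch: The character of a tensor product is the pointwise product (chi_6 * chi_6)(C) = chi_6(C) * chi_6(C):
  {e}: (2)*(2), {r^3}: (2)*(2), {r^1, r^5}: (-1)*(-1), {r^2, r^4}: (-1)*(-1), {s, sr^2, ...}: (0)*(0), {sr, sr^3, ...}: (0)*(0)
so (chi_6 * chi_6) takes values
  {e} -> 4, {r^3} -> 4, {r^1, r^5} -> 1, {r^2, r^4} -> 1, {s, sr^2, ...} -> 0, {sr, sr^3, ...} -> 0.
Now take the inner product of this character with each irreducible chi from the table, <chi_6*chi_6, chi> = (1/12) sum_C |C| (chi_6*chi_6)(C) conj(chi(C)):
  <chi_6*chi_6, chi_1> = (1/12)[1*(4)*conj(1) + 1*(4)*conj(1) + 2*(1)*conj(1) + 2*(1)*conj(1) + 3*(0)*conj(1) + 3*(0)*conj(1)]
      = (1/12)[(4) + (4) + (2) + (2) + (0) + (0)] = 12/12 = 1
  <chi_6*chi_6, chi_2> = (1/12)[1*(4)*conj(1) + 1*(4)*conj(1) + 2*(1)*conj(1) + 2*(1)*conj(1) + 3*(0)*conj(-1) + 3*(0)*conj(-1)]
      = (1/12)[(4) + (4) + (2) + (2) + (0) + (0)] = 12/12 = 1
  <chi_6*chi_6, chi_3> = (1/12)[1*(4)*conj(1) + 1*(4)*conj(-1) + 2*(1)*conj(-1) + 2*(1)*conj(1) + 3*(0)*conj(1) + 3*(0)*conj(-1)]
      = (1/12)[(4) + (-4) + (-2) + (2) + (0) + (0)] = 0/12 = 0
  <chi_6*chi_6, chi_4> = (1/12)[1*(4)*conj(1) + 1*(4)*conj(-1) + 2*(1)*conj(-1) + 2*(1)*conj(1) + 3*(0)*conj(-1) + 3*(0)*conj(1)]
      = (1/12)[(4) + (-4) + (-2) + (2) + (0) + (0)] = 0/12 = 0
  <chi_6*chi_6, chi_5> = (1/12)[1*(4)*conj(2) + 1*(4)*conj(-2) + 2*(1)*conj(1) + 2*(1)*conj(-1) + 3*(0)*conj(0) + 3*(0)*conj(0)]
      = (1/12)[(8) + (-8) + (2) + (-2) + (0) + (0)] = 0/12 = 0
  <chi_6*chi_6, chi_6> = (1/12)[1*(4)*conj(2) + 1*(4)*conj(2) + 2*(1)*conj(-1) + 2*(1)*conj(-1) + 3*(0)*conj(0) + 3*(0)*conj(0)]
      = (1/12)[(8) + (8) + (-2) + (-2) + (0) + (0)] = 12/12 = 1
Hence the multiplicities are chi_1: 1, chi_2: 1, chi_6: 1. Dimension check: dim(chi_6)*dim(chi_6) = 2*2 = 4 and sum (mult * dim) = 1*1 + 1*1 + 1*2 = 4.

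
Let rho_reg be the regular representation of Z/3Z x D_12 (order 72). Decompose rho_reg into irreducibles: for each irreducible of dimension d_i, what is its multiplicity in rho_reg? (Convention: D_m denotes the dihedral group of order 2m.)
Each irreducible V_i of dimension d_i appears with multiplicity d_i, i.e. rho_reg = (direct sum over all irreducibles V_i) d_i V_i. The irreducible dimensions for Z/3Z x D_12 are 1, 1, 1, 1, 1, 1, 1, 1, 1, 1, 1, 1, 2, 2, 2, 2, 2, 2, 2, 2, 2, 2, 2, 2, 2, 2, 2: 12 irreducibles of dimension 1, each with multiplicity 1; 15 irreducibles of dimension 2, each with multiplicity 2. Total dimension 12*1*1 + 15*2*2 = 72 = |G|.

Solution. General theorem: in the regular representation of a finite group G, each irreducible appears with multiplicity equal to its dimension. Check: dim(rho_reg) = sum d_i^2 = 1 + 1 + 1 + 1 + 1 + 1 + 1 + 1 + 1 + 1 + 1 + 1 + 4 + 4 + 4 + 4 + 4 + 4 + 4 + 4 + 4 + 4 + 4 + 4 + 4 + 4 + 4 = 72 = |G|.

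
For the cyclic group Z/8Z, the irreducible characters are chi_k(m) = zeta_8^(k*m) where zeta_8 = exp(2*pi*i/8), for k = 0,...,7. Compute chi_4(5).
chi_4(5) = zeta_8^20 = -1

Explanation: chi_4(5) = zeta_8^(4*5) = zeta_8^20. Since zeta_8^8 = 1, this equals zeta_8^4 = exp(2*pi*i*4/8) = -1.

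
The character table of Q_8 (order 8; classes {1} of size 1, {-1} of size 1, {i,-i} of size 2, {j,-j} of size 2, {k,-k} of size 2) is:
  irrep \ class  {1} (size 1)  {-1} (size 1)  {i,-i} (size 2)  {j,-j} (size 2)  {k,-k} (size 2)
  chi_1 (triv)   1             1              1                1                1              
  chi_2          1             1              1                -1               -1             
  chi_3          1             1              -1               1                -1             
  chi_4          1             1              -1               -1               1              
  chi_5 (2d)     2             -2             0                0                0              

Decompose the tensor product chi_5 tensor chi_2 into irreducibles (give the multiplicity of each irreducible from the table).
chi_5 tensor chi_2 = chi_5 (all other irreducibles have multiplicity 0).

Justification: The character of a tensor product is the pointwise product (chi_5 * chi_2)(C) = chi_5(C) * chi_2(C):
  {1}: (2)*(1), {-1}: (-2)*(1), {i,-i}: (0)*(1), {j,-j}: (0)*(-1), {k,-k}: (0)*(-1)
so (chi_5 * chi_2) takes values
  {1} -> 2, {-1} -> -2, {i,-i} -> 0, {j,-j} -> 0, {k,-k} -> 0.
Now take the inner product of this character with each irreducible chi from the table, <chi_5*chi_2, chi> = (1/8) sum_C |C| (chi_5*chi_2)(C) conj(chi(C)):
  <chi_5*chi_2, chi_1> = (1/8)[1*(2)*conj(1) + 1*(-2)*conj(1) + 2*(0)*conj(1) + 2*(0)*conj(1) + 2*(0)*conj(1)]
      = (1/8)[(2) + (-2) + (0) + (0) + (0)] = 0/8 = 0
  <chi_5*chi_2, chi_2> = (1/8)[1*(2)*conj(1) + 1*(-2)*conj(1) + 2*(0)*conj(1) + 2*(0)*conj(-1) + 2*(0)*conj(-1)]
      = (1/8)[(2) + (-2) + (0) + (0) + (0)] = 0/8 = 0
  <chi_5*chi_2, chi_3> = (1/8)[1*(2)*conj(1) + 1*(-2)*conj(1) + 2*(0)*conj(-1) + 2*(0)*conj(1) + 2*(0)*conj(-1)]
      = (1/8)[(2) + (-2) + (0) + (0) + (0)] = 0/8 = 0
  <chi_5*chi_2, chi_4> = (1/8)[1*(2)*conj(1) + 1*(-2)*conj(1) + 2*(0)*conj(-1) + 2*(0)*conj(-1) + 2*(0)*conj(1)]
      = (1/8)[(2) + (-2) + (0) + (0) + (0)] = 0/8 = 0
  <chi_5*chi_2, chi_5> = (1/8)[1*(2)*conj(2) + 1*(-2)*conj(-2) + 2*(0)*conj(0) + 2*(0)*conj(0) + 2*(0)*conj(0)]
      = (1/8)[(4) + (4) + (0) + (0) + (0)] = 8/8 = 1
Hence the multiplicities are chi_5: 1. Dimension check: dim(chi_5)*dim(chi_2) = 2*1 = 2 and sum (mult * dim) = 1*2 = 2.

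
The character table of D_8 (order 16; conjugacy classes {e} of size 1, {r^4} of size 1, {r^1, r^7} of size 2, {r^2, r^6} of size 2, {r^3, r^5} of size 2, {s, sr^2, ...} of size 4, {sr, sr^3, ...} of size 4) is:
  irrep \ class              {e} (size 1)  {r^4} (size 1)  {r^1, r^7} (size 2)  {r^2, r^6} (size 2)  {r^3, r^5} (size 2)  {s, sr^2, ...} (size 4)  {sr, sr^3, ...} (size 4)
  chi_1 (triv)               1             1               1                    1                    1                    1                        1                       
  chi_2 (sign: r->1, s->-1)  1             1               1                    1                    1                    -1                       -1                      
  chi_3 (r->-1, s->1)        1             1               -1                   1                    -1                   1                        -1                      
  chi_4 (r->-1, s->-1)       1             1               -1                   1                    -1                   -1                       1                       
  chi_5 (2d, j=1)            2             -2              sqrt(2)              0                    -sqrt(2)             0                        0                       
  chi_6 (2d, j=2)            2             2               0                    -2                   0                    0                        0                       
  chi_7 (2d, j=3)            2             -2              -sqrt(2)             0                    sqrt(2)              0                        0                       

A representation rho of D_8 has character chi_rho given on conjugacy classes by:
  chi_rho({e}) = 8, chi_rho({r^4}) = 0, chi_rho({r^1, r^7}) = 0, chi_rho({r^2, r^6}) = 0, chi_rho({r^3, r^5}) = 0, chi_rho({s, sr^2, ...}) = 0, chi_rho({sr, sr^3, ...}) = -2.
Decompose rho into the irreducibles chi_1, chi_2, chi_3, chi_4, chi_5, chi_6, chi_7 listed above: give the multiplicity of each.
Multiplicities: chi_1: 0, chi_2: 1, chi_3: 1, chi_4: 0, chi_5: 1, chi_6: 1, chi_7: 1.

Solution. Use <chi_rho, chi> = (1/|G|) sum_C |C| * chi_rho(C) * conj(chi(C)) with |G| = 16 for each irreducible chi in the table:
  <chi_rho, chi_1> = (1/16)[1*(8)*conj(1) + 1*(0)*conj(1) + 2*(0)*conj(1) + 2*(0)*conj(1) + 2*(0)*conj(1) + 4*(0)*conj(1) + 4*(-2)*conj(1)]
      = (1/16)[(8) + (0) + (0) + (0) + (0) + (0) + (-8)] = 0/16 = 0
  <chi_rho, chi_2> = (1/16)[1*(8)*conj(1) + 1*(0)*conj(1) + 2*(0)*conj(1) + 2*(0)*conj(1) + 2*(0)*conj(1) + 4*(0)*conj(-1) + 4*(-2)*conj(-1)]
      = (1/16)[(8) + (0) + (0) + (0) + (0) + (0) + (8)] = 16/16 = 1
  <chi_rho, chi_3> = (1/16)[1*(8)*conj(1) + 1*(0)*conj(1) + 2*(0)*conj(-1) + 2*(0)*conj(1) + 2*(0)*conj(-1) + 4*(0)*conj(1) + 4*(-2)*conj(-1)]
      = (1/16)[(8) + (0) + (0) + (0) + (0) + (0) + (8)] = 16/16 = 1
  <chi_rho, chi_4> = (1/16)[1*(8)*conj(1) + 1*(0)*conj(1) + 2*(0)*conj(-1) + 2*(0)*conj(1) + 2*(0)*conj(-1) + 4*(0)*conj(-1) + 4*(-2)*conj(1)]
      = (1/16)[(8) + (0) + (0) + (0) + (0) + (0) + (-8)] = 0/16 = 0
  <chi_rho, chi_5> = (1/16)[1*(8)*conj(2) + 1*(0)*conj(-2) + 2*(0)*conj(sqrt(2)) + 2*(0)*conj(0) + 2*(0)*conj(-sqrt(2)) + 4*(0)*conj(0) + 4*(-2)*conj(0)]
      = (1/16)[(16) + (0) + (0) + (0) + (0) + (0) + (0)] = 16/16 = 1
  <chi_rho, chi_6> = (1/16)[1*(8)*conj(2) + 1*(0)*conj(2) + 2*(0)*conj(0) + 2*(0)*conj(-2) + 2*(0)*conj(0) + 4*(0)*conj(0) + 4*(-2)*conj(0)]
      = (1/16)[(16) + (0) + (0) + (0) + (0) + (0) + (0)] = 16/16 = 1
  <chi_rho, chi_7> = (1/16)[1*(8)*conj(2) + 1*(0)*conj(-2) + 2*(0)*conj(-sqrt(2)) + 2*(0)*conj(0) + 2*(0)*conj(sqrt(2)) + 4*(0)*conj(0) + 4*(-2)*conj(0)]
      = (1/16)[(16) + (0) + (0) + (0) + (0) + (0) + (0)] = 16/16 = 1
Dimension check: dim(rho) = sum (mult * dim) = 0*1 + 1*1 + 1*1 + 0*1 + 1*2 + 1*2 + 1*2 = 8 = chi_rho(e) = 8.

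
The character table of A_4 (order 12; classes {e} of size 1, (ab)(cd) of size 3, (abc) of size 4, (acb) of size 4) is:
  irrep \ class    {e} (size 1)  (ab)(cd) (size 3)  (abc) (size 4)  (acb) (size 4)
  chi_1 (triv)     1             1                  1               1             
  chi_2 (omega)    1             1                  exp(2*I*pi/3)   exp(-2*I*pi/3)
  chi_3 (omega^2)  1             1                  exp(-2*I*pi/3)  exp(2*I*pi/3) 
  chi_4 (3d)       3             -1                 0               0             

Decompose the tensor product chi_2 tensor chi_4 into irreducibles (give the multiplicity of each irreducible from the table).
chi_2 tensor chi_4 = chi_4 (all other irreducibles have multiplicity 0).

Justification: The character of a tensor product is the pointwise product (chi_2 * chi_4)(C) = chi_2(C) * chi_4(C):
  {e}: (1)*(3), (ab)(cd): (1)*(-1), (abc): (exp(2*I*pi/3))*(0), (acb): (exp(-2*I*pi/3))*(0)
so (chi_2 * chi_4) takes values
  {e} -> 3, (ab)(cd) -> -1, (abc) -> 0, (acb) -> 0.
Now take the inner product of this character with each irreducible chi from the table, <chi_2*chi_4, chi> = (1/12) sum_C |C| (chi_2*chi_4)(C) conj(chi(C)):
  <chi_2*chi_4, chi_1> = (1/12)[1*(3)*conj(1) + 3*(-1)*conj(1) + 4*(0)*conj(1) + 4*(0)*conj(1)]
      = (1/12)[(3) + (-3) + (0) + (0)] = 0/12 = 0
  <chi_2*chi_4, chi_2> = (1/12)[1*(3)*conj(1) + 3*(-1)*conj(1) + 4*(0)*conj(exp(2*I*pi/3)) + 4*(0)*conj(exp(-2*I*pi/3))]
      = (1/12)[(3) + (-3) + (0) + (0)] = 0/12 = 0
  <chi_2*chi_4, chi_3> = (1/12)[1*(3)*conj(1) + 3*(-1)*conj(1) + 4*(0)*conj(exp(-2*I*pi/3)) + 4*(0)*conj(exp(2*I*pi/3))]
      = (1/12)[(3) + (-3) + (0) + (0)] = 0/12 = 0
  <chi_2*chi_4, chi_4> = (1/12)[1*(3)*conj(3) + 3*(-1)*conj(-1) + 4*(0)*conj(0) + 4*(0)*conj(0)]
      = (1/12)[(9) + (3) + (0) + (0)] = 12/12 = 1
(Exp terms are combined using exp(i*s)*conj(exp(i*t)) = exp(i*(s-t)), and sums of them are collapsed using the identity that for every m > 1 the m distinct m-th roots of unity sum to 0, e.g. 1 + exp(2*I*pi/3) + exp(-2*I*pi/3) = 0.)
Hence the multiplicities are chi_4: 1. Dimension check: dim(chi_2)*dim(chi_4) = 1*3 = 3 and sum (mult * dim) = 1*3 = 3.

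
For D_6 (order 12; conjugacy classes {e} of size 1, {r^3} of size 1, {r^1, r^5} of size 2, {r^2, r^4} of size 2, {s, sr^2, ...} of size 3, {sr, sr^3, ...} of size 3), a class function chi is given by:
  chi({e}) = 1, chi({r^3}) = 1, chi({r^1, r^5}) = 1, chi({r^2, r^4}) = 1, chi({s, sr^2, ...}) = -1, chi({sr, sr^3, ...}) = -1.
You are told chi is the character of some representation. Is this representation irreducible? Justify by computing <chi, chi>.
Irreducible: <chi, chi> = 1.

Reasoning: <chi, chi> = (1/|G|) sum_C |C| * |chi(C)|^2 = (1/12)[1*|1|^2 + 1*|1|^2 + 2*|1|^2 + 2*|1|^2 + 3*|-1|^2 + 3*|-1|^2]
  = (1/12)[(1) + (1) + (2) + (2) + (3) + (3)] = 12/12 = 1.
A character is irreducible iff <chi, chi> = 1, so this representation is irreducible.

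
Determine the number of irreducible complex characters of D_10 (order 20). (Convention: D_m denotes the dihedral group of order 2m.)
8

Justification: The number of irreducible complex representations of a finite group equals its number of conjugacy classes. D_10 has 8 conjugacy classes (n/2 + 3 for n even), so D_10 (order 20) has exactly 8 irreducible complex representations.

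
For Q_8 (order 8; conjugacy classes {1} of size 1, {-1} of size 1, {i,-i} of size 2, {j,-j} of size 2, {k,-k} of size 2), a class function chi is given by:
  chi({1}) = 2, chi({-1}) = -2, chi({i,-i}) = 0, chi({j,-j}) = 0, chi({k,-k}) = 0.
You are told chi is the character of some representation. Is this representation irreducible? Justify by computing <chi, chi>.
Irreducible: <chi, chi> = 1.

Solution. <chi, chi> = (1/|G|) sum_C |C| * |chi(C)|^2 = (1/8)[1*|2|^2 + 1*|-2|^2 + 2*|0|^2 + 2*|0|^2 + 2*|0|^2]
  = (1/8)[(4) + (4) + (0) + (0) + (0)] = 8/8 = 1.
A character is irreducible iff <chi, chi> = 1, so this representation is irreducible.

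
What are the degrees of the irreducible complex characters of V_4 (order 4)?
Dimensions: 1, 1, 1, 1

Proof sketch: There are 4 irreducibles (= number of conjugacy classes). Their dimensions d_i satisfy sum d_i^2 = |G| = 4: 1 + 1 + 1 + 1 = 4.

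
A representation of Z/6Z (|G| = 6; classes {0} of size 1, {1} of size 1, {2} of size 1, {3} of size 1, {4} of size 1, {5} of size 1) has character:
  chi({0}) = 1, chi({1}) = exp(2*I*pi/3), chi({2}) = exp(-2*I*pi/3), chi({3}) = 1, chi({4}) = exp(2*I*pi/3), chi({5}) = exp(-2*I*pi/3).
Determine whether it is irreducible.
Irreducible: <chi, chi> = 1.

Details: <chi, chi> = (1/|G|) sum_C |C| * |chi(C)|^2 = (1/6)[1*|1|^2 + 1*|exp(2*I*pi/3)|^2 + 1*|exp(-2*I*pi/3)|^2 + 1*|1|^2 + 1*|exp(2*I*pi/3)|^2 + 1*|exp(-2*I*pi/3)|^2]
  = (1/6)[(1) + (1) + (1) + (1) + (1) + (1)] = 6/6 = 1.
(Exp terms are combined using exp(i*s)*conj(exp(i*t)) = exp(i*(s-t)), and sums of them are collapsed using the identity that for every m > 1 the m distinct m-th roots of unity sum to 0, e.g. 1 + exp(2*I*pi/3) + exp(-2*I*pi/3) = 0.)
A character is irreducible iff <chi, chi> = 1, so this representation is irreducible.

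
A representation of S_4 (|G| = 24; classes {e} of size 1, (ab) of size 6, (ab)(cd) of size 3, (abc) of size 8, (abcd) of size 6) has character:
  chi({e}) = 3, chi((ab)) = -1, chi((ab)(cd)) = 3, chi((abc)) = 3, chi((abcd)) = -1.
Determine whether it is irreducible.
Not irreducible (reducible): <chi, chi> = 5 > 1.

Details: <chi, chi> = (1/|G|) sum_C |C| * |chi(C)|^2 = (1/24)[1*|3|^2 + 6*|-1|^2 + 3*|3|^2 + 8*|3|^2 + 6*|-1|^2]
  = (1/24)[(9) + (6) + (27) + (72) + (6)] = 120/24 = 5.
A character is irreducible iff <chi, chi> = 1, so this representation is reducible.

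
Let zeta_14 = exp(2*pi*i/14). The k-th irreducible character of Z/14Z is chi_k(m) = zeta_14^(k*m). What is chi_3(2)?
chi_3(2) = zeta_14^6 = exp(6*I*pi/7)

Why: chi_3(2) = zeta_14^(3*2) = zeta_14^6. Since zeta_14^14 = 1, this equals zeta_14^6 = exp(2*pi*i*6/14) = exp(6*I*pi/7).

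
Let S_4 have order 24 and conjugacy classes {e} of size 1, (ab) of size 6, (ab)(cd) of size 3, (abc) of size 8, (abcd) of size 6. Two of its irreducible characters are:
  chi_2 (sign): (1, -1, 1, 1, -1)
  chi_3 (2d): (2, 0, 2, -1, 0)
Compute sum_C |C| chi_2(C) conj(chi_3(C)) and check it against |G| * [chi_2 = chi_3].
Sum = 0; so <chi_2, chi_3> = 0 (distinct irreducibles are orthogonal).

Why: Compute term by term over conjugacy classes (|C| * chi_2(C) * conj(chi_3(C))):
  1*(1)*conj(2) + 6*(-1)*conj(0) + 3*(1)*conj(2) + 8*(1)*conj(-1) + 6*(-1)*conj(0)
  = (2) + (0) + (6) + (-8) + (0)
  = 0.
Dividing by |G| = 24 gives 0/24 = 0, matching the row-orthogonality relation <chi_2, chi_3> = [chi_2 = chi_3].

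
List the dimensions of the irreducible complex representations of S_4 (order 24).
Dimensions: 1, 1, 2, 3, 3

Reasoning: There are 5 irreducibles (= number of conjugacy classes). Their dimensions d_i satisfy sum d_i^2 = |G| = 24: 1 + 1 + 4 + 9 + 9 = 24.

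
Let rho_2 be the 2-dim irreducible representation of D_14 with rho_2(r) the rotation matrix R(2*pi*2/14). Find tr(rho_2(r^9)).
chi_{rho_2}(r^9) = 2*cos(2*pi*2*9/14) = -2*cos(3*pi/7)

Solution. rho_2(r^9) is rotation by angle 2*pi*2*9/14, whose trace is 2*cos(2*pi*2*9/14) = -2*cos(3*pi/7).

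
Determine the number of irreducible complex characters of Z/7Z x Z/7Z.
49

Working: The number of irreducible complex representations of a finite group equals its number of conjugacy classes. Z/7Z x Z/7Z is abelian of order 49, so every element is its own conjugacy class: 49 classes, so Z/7Z x Z/7Z (order 49) has exactly 49 irreducible complex representations.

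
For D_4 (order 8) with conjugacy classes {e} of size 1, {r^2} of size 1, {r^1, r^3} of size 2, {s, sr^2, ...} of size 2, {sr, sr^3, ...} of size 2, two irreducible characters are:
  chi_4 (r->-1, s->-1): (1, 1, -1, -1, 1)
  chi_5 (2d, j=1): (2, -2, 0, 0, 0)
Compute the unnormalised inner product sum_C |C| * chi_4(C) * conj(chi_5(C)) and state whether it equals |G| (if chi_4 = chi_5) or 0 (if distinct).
Sum = 0; so <chi_4, chi_5> = 0 (distinct irreducibles are orthogonal).

Explanation: Compute term by term over conjugacy classes (|C| * chi_4(C) * conj(chi_5(C))):
  1*(1)*conj(2) + 1*(1)*conj(-2) + 2*(-1)*conj(0) + 2*(-1)*conj(0) + 2*(1)*conj(0)
  = (2) + (-2) + (0) + (0) + (0)
  = 0.
Dividing by |G| = 8 gives 0/8 = 0, matching the row-orthogonality relation <chi_4, chi_5> = [chi_4 = chi_5].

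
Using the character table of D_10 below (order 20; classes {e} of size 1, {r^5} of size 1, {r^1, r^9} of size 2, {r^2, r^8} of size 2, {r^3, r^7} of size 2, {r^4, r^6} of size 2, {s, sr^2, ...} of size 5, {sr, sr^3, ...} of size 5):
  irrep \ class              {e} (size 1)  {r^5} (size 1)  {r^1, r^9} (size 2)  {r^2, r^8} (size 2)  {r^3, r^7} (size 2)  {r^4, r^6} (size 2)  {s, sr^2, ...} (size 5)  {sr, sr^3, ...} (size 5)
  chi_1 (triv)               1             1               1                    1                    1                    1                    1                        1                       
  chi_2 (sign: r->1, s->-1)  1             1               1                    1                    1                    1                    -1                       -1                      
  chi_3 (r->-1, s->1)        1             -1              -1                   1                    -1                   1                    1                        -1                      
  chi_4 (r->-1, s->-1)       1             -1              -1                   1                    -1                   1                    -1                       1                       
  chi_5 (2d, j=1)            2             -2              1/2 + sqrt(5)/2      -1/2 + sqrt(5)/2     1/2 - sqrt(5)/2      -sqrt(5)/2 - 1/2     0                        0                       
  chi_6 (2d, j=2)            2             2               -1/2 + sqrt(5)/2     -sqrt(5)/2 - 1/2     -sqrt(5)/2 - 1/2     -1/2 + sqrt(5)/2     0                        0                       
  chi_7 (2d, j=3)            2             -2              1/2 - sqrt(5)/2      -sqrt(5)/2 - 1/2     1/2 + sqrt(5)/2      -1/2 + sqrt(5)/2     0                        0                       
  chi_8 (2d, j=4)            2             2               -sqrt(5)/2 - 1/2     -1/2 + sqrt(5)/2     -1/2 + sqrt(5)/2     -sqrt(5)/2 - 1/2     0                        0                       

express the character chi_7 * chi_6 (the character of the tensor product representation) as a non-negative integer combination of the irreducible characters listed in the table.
chi_7 tensor chi_6 = chi_3 + chi_4 + chi_5 (all other irreducibles have multiplicity 0).

Why: The character of a tensor product is the pointwise product (chi_7 * chi_6)(C) = chi_7(C) * chi_6(C):
  {e}: (2)*(2), {r^5}: (-2)*(2), {r^1, r^9}: (1/2 - sqrt(5)/2)*(-1/2 + sqrt(5)/2), {r^2, r^8}: (-sqrt(5)/2 - 1/2)*(-sqrt(5)/2 - 1/2), {r^3, r^7}: (1/2 + sqrt(5)/2)*(-sqrt(5)/2 - 1/2), {r^4, r^6}: (-1/2 + sqrt(5)/2)*(-1/2 + sqrt(5)/2), {s, sr^2, ...}: (0)*(0), {sr, sr^3, ...}: (0)*(0)
so (chi_7 * chi_6) takes values
  {e} -> 4, {r^5} -> -4, {r^1, r^9} -> -3/2 + sqrt(5)/2, {r^2, r^8} -> sqrt(5)/2 + 3/2, {r^3, r^7} -> -3/2 - sqrt(5)/2, {r^4, r^6} -> 3/2 - sqrt(5)/2, {s, sr^2, ...} -> 0, {sr, sr^3, ...} -> 0.
Now take the inner product of this character with each irreducible chi from the table, <chi_7*chi_6, chi> = (1/20) sum_C |C| (chi_7*chi_6)(C) conj(chi(C)):
  <chi_7*chi_6, chi_1> = (1/20)[1*(4)*conj(1) + 1*(-4)*conj(1) + 2*(-3/2 + sqrt(5)/2)*conj(1) + 2*(sqrt(5)/2 + 3/2)*conj(1) + 2*(-3/2 - sqrt(5)/2)*conj(1) + 2*(3/2 - sqrt(5)/2)*conj(1) + 5*(0)*conj(1) + 5*(0)*conj(1)]
      = (1/20)[(4) + (-4) + (-3 + sqrt(5)) + (sqrt(5) + 3) + (-3 - sqrt(5)) + (3 - sqrt(5)) + (0) + (0)] = 0/20 = 0
  <chi_7*chi_6, chi_2> = (1/20)[1*(4)*conj(1) + 1*(-4)*conj(1) + 2*(-3/2 + sqrt(5)/2)*conj(1) + 2*(sqrt(5)/2 + 3/2)*conj(1) + 2*(-3/2 - sqrt(5)/2)*conj(1) + 2*(3/2 - sqrt(5)/2)*conj(1) + 5*(0)*conj(-1) + 5*(0)*conj(-1)]
      = (1/20)[(4) + (-4) + (-3 + sqrt(5)) + (sqrt(5) + 3) + (-3 - sqrt(5)) + (3 - sqrt(5)) + (0) + (0)] = 0/20 = 0
  <chi_7*chi_6, chi_3> = (1/20)[1*(4)*conj(1) + 1*(-4)*conj(-1) + 2*(-3/2 + sqrt(5)/2)*conj(-1) + 2*(sqrt(5)/2 + 3/2)*conj(1) + 2*(-3/2 - sqrt(5)/2)*conj(-1) + 2*(3/2 - sqrt(5)/2)*conj(1) + 5*(0)*conj(1) + 5*(0)*conj(-1)]
      = (1/20)[(4) + (4) + (3 - sqrt(5)) + (sqrt(5) + 3) + (sqrt(5) + 3) + (3 - sqrt(5)) + (0) + (0)] = 20/20 = 1
  <chi_7*chi_6, chi_4> = (1/20)[1*(4)*conj(1) + 1*(-4)*conj(-1) + 2*(-3/2 + sqrt(5)/2)*conj(-1) + 2*(sqrt(5)/2 + 3/2)*conj(1) + 2*(-3/2 - sqrt(5)/2)*conj(-1) + 2*(3/2 - sqrt(5)/2)*conj(1) + 5*(0)*conj(-1) + 5*(0)*conj(1)]
      = (1/20)[(4) + (4) + (3 - sqrt(5)) + (sqrt(5) + 3) + (sqrt(5) + 3) + (3 - sqrt(5)) + (0) + (0)] = 20/20 = 1
  <chi_7*chi_6, chi_5> = (1/20)[1*(4)*conj(2) + 1*(-4)*conj(-2) + 2*(-3/2 + sqrt(5)/2)*conj(1/2 + sqrt(5)/2) + 2*(sqrt(5)/2 + 3/2)*conj(-1/2 + sqrt(5)/2) + 2*(-3/2 - sqrt(5)/2)*conj(1/2 - sqrt(5)/2) + 2*(3/2 - sqrt(5)/2)*conj(-sqrt(5)/2 - 1/2) + 5*(0)*conj(0) + 5*(0)*conj(0)]
      = (1/20)[(8) + (8) + (1 - sqrt(5)) + (1 + sqrt(5)) + (1 + sqrt(5)) + (1 - sqrt(5)) + (0) + (0)] = 20/20 = 1
  <chi_7*chi_6, chi_6> = (1/20)[1*(4)*conj(2) + 1*(-4)*conj(2) + 2*(-3/2 + sqrt(5)/2)*conj(-1/2 + sqrt(5)/2) + 2*(sqrt(5)/2 + 3/2)*conj(-sqrt(5)/2 - 1/2) + 2*(-3/2 - sqrt(5)/2)*conj(-sqrt(5)/2 - 1/2) + 2*(3/2 - sqrt(5)/2)*conj(-1/2 + sqrt(5)/2) + 5*(0)*conj(0) + 5*(0)*conj(0)]
      = (1/20)[(8) + (-8) + (4 - 2*sqrt(5)) + (-2*sqrt(5) - 4) + (4 + 2*sqrt(5)) + (-4 + 2*sqrt(5)) + (0) + (0)] = 0/20 = 0
  <chi_7*chi_6, chi_7> = (1/20)[1*(4)*conj(2) + 1*(-4)*conj(-2) + 2*(-3/2 + sqrt(5)/2)*conj(1/2 - sqrt(5)/2) + 2*(sqrt(5)/2 + 3/2)*conj(-sqrt(5)/2 - 1/2) + 2*(-3/2 - sqrt(5)/2)*conj(1/2 + sqrt(5)/2) + 2*(3/2 - sqrt(5)/2)*conj(-1/2 + sqrt(5)/2) + 5*(0)*conj(0) + 5*(0)*conj(0)]
      = (1/20)[(8) + (8) + (-4 + 2*sqrt(5)) + (-2*sqrt(5) - 4) + (-2*sqrt(5) - 4) + (-4 + 2*sqrt(5)) + (0) + (0)] = 0/20 = 0
  <chi_7*chi_6, chi_8> = (1/20)[1*(4)*conj(2) + 1*(-4)*conj(2) + 2*(-3/2 + sqrt(5)/2)*conj(-sqrt(5)/2 - 1/2) + 2*(sqrt(5)/2 + 3/2)*conj(-1/2 + sqrt(5)/2) + 2*(-3/2 - sqrt(5)/2)*conj(-1/2 + sqrt(5)/2) + 2*(3/2 - sqrt(5)/2)*conj(-sqrt(5)/2 - 1/2) + 5*(0)*conj(0) + 5*(0)*conj(0)]
      = (1/20)[(8) + (-8) + (-1 + sqrt(5)) + (1 + sqrt(5)) + (-sqrt(5) - 1) + (1 - sqrt(5)) + (0) + (0)] = 0/20 = 0
Hence the multiplicities are chi_3: 1, chi_4: 1, chi_5: 1. Dimension check: dim(chi_7)*dim(chi_6) = 2*2 = 4 and sum (mult * dim) = 1*1 + 1*1 + 1*2 = 4.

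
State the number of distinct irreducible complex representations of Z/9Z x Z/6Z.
54

Justification: The number of irreducible complex representations of a finite group equals its number of conjugacy classes. Z/9Z x Z/6Z is abelian of order 54, so every element is its own conjugacy class: 54 classes, so Z/9Z x Z/6Z (order 54) has exactly 54 irreducible complex representations.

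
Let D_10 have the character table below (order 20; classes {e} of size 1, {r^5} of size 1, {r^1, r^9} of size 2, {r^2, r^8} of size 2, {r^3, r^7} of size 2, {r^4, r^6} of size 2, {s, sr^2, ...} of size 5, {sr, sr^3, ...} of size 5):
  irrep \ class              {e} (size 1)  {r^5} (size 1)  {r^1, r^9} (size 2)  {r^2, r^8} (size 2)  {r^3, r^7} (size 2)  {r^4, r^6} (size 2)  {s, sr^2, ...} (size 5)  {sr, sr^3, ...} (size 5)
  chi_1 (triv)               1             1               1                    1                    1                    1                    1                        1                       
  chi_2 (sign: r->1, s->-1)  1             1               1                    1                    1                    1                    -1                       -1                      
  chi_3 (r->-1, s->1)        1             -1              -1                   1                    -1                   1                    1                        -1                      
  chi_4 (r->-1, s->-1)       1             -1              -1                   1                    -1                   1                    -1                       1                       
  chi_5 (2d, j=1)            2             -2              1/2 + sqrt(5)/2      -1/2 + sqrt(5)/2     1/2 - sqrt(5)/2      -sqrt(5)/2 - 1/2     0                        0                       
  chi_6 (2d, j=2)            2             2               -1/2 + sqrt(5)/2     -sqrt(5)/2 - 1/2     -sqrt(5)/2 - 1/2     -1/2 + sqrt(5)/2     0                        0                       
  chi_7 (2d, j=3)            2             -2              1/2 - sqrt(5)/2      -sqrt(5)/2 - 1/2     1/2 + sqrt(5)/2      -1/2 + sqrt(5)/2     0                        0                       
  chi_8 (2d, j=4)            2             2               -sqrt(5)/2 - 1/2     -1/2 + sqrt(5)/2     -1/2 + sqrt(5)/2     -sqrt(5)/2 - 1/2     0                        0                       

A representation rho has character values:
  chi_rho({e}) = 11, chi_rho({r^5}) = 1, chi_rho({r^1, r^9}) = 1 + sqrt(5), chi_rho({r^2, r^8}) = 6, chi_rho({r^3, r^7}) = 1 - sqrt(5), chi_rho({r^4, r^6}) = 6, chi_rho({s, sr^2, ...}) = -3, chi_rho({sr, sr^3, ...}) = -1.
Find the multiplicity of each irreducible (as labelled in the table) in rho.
Multiplicities: chi_1: 1, chi_2: 3, chi_3: 1, chi_4: 2, chi_5: 1, chi_6: 1, chi_7: 0, chi_8: 0.

Argument: Use <chi_rho, chi> = (1/|G|) sum_C |C| * chi_rho(C) * conj(chi(C)) with |G| = 20 for each irreducible chi in the table:
  <chi_rho, chi_1> = (1/20)[1*(11)*conj(1) + 1*(1)*conj(1) + 2*(1 + sqrt(5))*conj(1) + 2*(6)*conj(1) + 2*(1 - sqrt(5))*conj(1) + 2*(6)*conj(1) + 5*(-3)*conj(1) + 5*(-1)*conj(1)]
      = (1/20)[(11) + (1) + (2 + 2*sqrt(5)) + (12) + (2 - 2*sqrt(5)) + (12) + (-15) + (-5)] = 20/20 = 1
  <chi_rho, chi_2> = (1/20)[1*(11)*conj(1) + 1*(1)*conj(1) + 2*(1 + sqrt(5))*conj(1) + 2*(6)*conj(1) + 2*(1 - sqrt(5))*conj(1) + 2*(6)*conj(1) + 5*(-3)*conj(-1) + 5*(-1)*conj(-1)]
      = (1/20)[(11) + (1) + (2 + 2*sqrt(5)) + (12) + (2 - 2*sqrt(5)) + (12) + (15) + (5)] = 60/20 = 3
  <chi_rho, chi_3> = (1/20)[1*(11)*conj(1) + 1*(1)*conj(-1) + 2*(1 + sqrt(5))*conj(-1) + 2*(6)*conj(1) + 2*(1 - sqrt(5))*conj(-1) + 2*(6)*conj(1) + 5*(-3)*conj(1) + 5*(-1)*conj(-1)]
      = (1/20)[(11) + (-1) + (-2*sqrt(5) - 2) + (12) + (-2 + 2*sqrt(5)) + (12) + (-15) + (5)] = 20/20 = 1
  <chi_rho, chi_4> = (1/20)[1*(11)*conj(1) + 1*(1)*conj(-1) + 2*(1 + sqrt(5))*conj(-1) + 2*(6)*conj(1) + 2*(1 - sqrt(5))*conj(-1) + 2*(6)*conj(1) + 5*(-3)*conj(-1) + 5*(-1)*conj(1)]
      = (1/20)[(11) + (-1) + (-2*sqrt(5) - 2) + (12) + (-2 + 2*sqrt(5)) + (12) + (15) + (-5)] = 40/20 = 2
  <chi_rho, chi_5> = (1/20)[1*(11)*conj(2) + 1*(1)*conj(-2) + 2*(1 + sqrt(5))*conj(1/2 + sqrt(5)/2) + 2*(6)*conj(-1/2 + sqrt(5)/2) + 2*(1 - sqrt(5))*conj(1/2 - sqrt(5)/2) + 2*(6)*conj(-sqrt(5)/2 - 1/2) + 5*(-3)*conj(0) + 5*(-1)*conj(0)]
      = (1/20)[(22) + (-2) + (2*sqrt(5) + 6) + (-6 + 6*sqrt(5)) + (6 - 2*sqrt(5)) + (-6*sqrt(5) - 6) + (0) + (0)] = 20/20 = 1
  <chi_rho, chi_6> = (1/20)[1*(11)*conj(2) + 1*(1)*conj(2) + 2*(1 + sqrt(5))*conj(-1/2 + sqrt(5)/2) + 2*(6)*conj(-sqrt(5)/2 - 1/2) + 2*(1 - sqrt(5))*conj(-sqrt(5)/2 - 1/2) + 2*(6)*conj(-1/2 + sqrt(5)/2) + 5*(-3)*conj(0) + 5*(-1)*conj(0)]
      = (1/20)[(22) + (2) + (4) + (-6*sqrt(5) - 6) + (4) + (-6 + 6*sqrt(5)) + (0) + (0)] = 20/20 = 1
  <chi_rho, chi_7> = (1/20)[1*(11)*conj(2) + 1*(1)*conj(-2) + 2*(1 + sqrt(5))*conj(1/2 - sqrt(5)/2) + 2*(6)*conj(-sqrt(5)/2 - 1/2) + 2*(1 - sqrt(5))*conj(1/2 + sqrt(5)/2) + 2*(6)*conj(-1/2 + sqrt(5)/2) + 5*(-3)*conj(0) + 5*(-1)*conj(0)]
      = (1/20)[(22) + (-2) + (-4) + (-6*sqrt(5) - 6) + (-4) + (-6 + 6*sqrt(5)) + (0) + (0)] = 0/20 = 0
  <chi_rho, chi_8> = (1/20)[1*(11)*conj(2) + 1*(1)*conj(2) + 2*(1 + sqrt(5))*conj(-sqrt(5)/2 - 1/2) + 2*(6)*conj(-1/2 + sqrt(5)/2) + 2*(1 - sqrt(5))*conj(-1/2 + sqrt(5)/2) + 2*(6)*conj(-sqrt(5)/2 - 1/2) + 5*(-3)*conj(0) + 5*(-1)*conj(0)]
      = (1/20)[(22) + (2) + (-6 - 2*sqrt(5)) + (-6 + 6*sqrt(5)) + (-6 + 2*sqrt(5)) + (-6*sqrt(5) - 6) + (0) + (0)] = 0/20 = 0
Dimension check: dim(rho) = sum (mult * dim) = 1*1 + 3*1 + 1*1 + 2*1 + 1*2 + 1*2 + 0*2 + 0*2 = 11 = chi_rho(e) = 11.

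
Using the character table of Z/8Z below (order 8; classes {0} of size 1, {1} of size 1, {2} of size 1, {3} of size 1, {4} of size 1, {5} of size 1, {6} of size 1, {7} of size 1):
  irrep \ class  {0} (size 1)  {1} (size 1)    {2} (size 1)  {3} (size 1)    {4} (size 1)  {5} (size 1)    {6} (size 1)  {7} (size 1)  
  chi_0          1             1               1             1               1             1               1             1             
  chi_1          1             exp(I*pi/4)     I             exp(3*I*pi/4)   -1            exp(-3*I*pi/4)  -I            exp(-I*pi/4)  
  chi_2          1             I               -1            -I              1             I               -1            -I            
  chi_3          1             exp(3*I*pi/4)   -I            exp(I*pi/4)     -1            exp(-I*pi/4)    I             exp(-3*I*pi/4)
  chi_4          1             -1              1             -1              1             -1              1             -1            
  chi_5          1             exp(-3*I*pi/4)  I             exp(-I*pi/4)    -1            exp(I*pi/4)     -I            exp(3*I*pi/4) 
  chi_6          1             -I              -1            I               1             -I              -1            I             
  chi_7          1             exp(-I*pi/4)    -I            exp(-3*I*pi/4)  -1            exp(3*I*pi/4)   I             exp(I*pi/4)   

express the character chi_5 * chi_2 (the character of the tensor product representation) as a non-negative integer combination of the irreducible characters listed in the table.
chi_5 tensor chi_2 = chi_7 (all other irreducibles have multiplicity 0).

Justification: The character of a tensor product is the pointwise product (chi_5 * chi_2)(C) = chi_5(C) * chi_2(C):
  {0}: (1)*(1), {1}: (exp(-3*I*pi/4))*(I), {2}: (I)*(-1), {3}: (exp(-I*pi/4))*(-I), {4}: (-1)*(1), {5}: (exp(I*pi/4))*(I), {6}: (-I)*(-1), {7}: (exp(3*I*pi/4))*(-I)
so (chi_5 * chi_2) takes values
  {0} -> 1, {1} -> exp(-I*pi/4), {2} -> -I, {3} -> -exp(I*pi/4), {4} -> -1, {5} -> exp(3*I*pi/4), {6} -> I, {7} -> -exp(-3*I*pi/4).
Now take the inner product of this character with each irreducible chi from the table, <chi_5*chi_2, chi> = (1/8) sum_C |C| (chi_5*chi_2)(C) conj(chi(C)):
  <chi_5*chi_2, chi_0> = (1/8)[1*(1)*conj(1) + 1*(exp(-I*pi/4))*conj(1) + 1*(-I)*conj(1) + 1*(-exp(I*pi/4))*conj(1) + 1*(-1)*conj(1) + 1*(exp(3*I*pi/4))*conj(1) + 1*(I)*conj(1) + 1*(-exp(-3*I*pi/4))*conj(1)]
      = (1/8)[(1) + (exp(-I*pi/4)) + (-I) + (-exp(I*pi/4)) + (-1) + (exp(3*I*pi/4)) + (I) + (-exp(-3*I*pi/4))] = 0/8 = 0
  <chi_5*chi_2, chi_1> = (1/8)[1*(1)*conj(1) + 1*(exp(-I*pi/4))*conj(exp(I*pi/4)) + 1*(-I)*conj(I) + 1*(-exp(I*pi/4))*conj(exp(3*I*pi/4)) + 1*(-1)*conj(-1) + 1*(exp(3*I*pi/4))*conj(exp(-3*I*pi/4)) + 1*(I)*conj(-I) + 1*(-exp(-3*I*pi/4))*conj(exp(-I*pi/4))]
      = (1/8)[(1) + (-I) + (-1) + (I) + (1) + (-I) + (-1) + (I)] = 0/8 = 0
  <chi_5*chi_2, chi_2> = (1/8)[1*(1)*conj(1) + 1*(exp(-I*pi/4))*conj(I) + 1*(-I)*conj(-1) + 1*(-exp(I*pi/4))*conj(-I) + 1*(-1)*conj(1) + 1*(exp(3*I*pi/4))*conj(I) + 1*(I)*conj(-1) + 1*(-exp(-3*I*pi/4))*conj(-I)]
      = (1/8)[(1) + (-exp(I*pi/4)) + (I) + (-exp(3*I*pi/4)) + (-1) + (-exp(-3*I*pi/4)) + (-I) + (-exp(-I*pi/4))] = 0/8 = 0
  <chi_5*chi_2, chi_3> = (1/8)[1*(1)*conj(1) + 1*(exp(-I*pi/4))*conj(exp(3*I*pi/4)) + 1*(-I)*conj(-I) + 1*(-exp(I*pi/4))*conj(exp(I*pi/4)) + 1*(-1)*conj(-1) + 1*(exp(3*I*pi/4))*conj(exp(-I*pi/4)) + 1*(I)*conj(I) + 1*(-exp(-3*I*pi/4))*conj(exp(-3*I*pi/4))]
      = (1/8)[(1) + (-1) + (1) + (-1) + (1) + (-1) + (1) + (-1)] = 0/8 = 0
  <chi_5*chi_2, chi_4> = (1/8)[1*(1)*conj(1) + 1*(exp(-I*pi/4))*conj(-1) + 1*(-I)*conj(1) + 1*(-exp(I*pi/4))*conj(-1) + 1*(-1)*conj(1) + 1*(exp(3*I*pi/4))*conj(-1) + 1*(I)*conj(1) + 1*(-exp(-3*I*pi/4))*conj(-1)]
      = (1/8)[(1) + (-exp(-I*pi/4)) + (-I) + (exp(I*pi/4)) + (-1) + (-exp(3*I*pi/4)) + (I) + (exp(-3*I*pi/4))] = 0/8 = 0
  <chi_5*chi_2, chi_5> = (1/8)[1*(1)*conj(1) + 1*(exp(-I*pi/4))*conj(exp(-3*I*pi/4)) + 1*(-I)*conj(I) + 1*(-exp(I*pi/4))*conj(exp(-I*pi/4)) + 1*(-1)*conj(-1) + 1*(exp(3*I*pi/4))*conj(exp(I*pi/4)) + 1*(I)*conj(-I) + 1*(-exp(-3*I*pi/4))*conj(exp(3*I*pi/4))]
      = (1/8)[(1) + (I) + (-1) + (-I) + (1) + (I) + (-1) + (-I)] = 0/8 = 0
  <chi_5*chi_2, chi_6> = (1/8)[1*(1)*conj(1) + 1*(exp(-I*pi/4))*conj(-I) + 1*(-I)*conj(-1) + 1*(-exp(I*pi/4))*conj(I) + 1*(-1)*conj(1) + 1*(exp(3*I*pi/4))*conj(-I) + 1*(I)*conj(-1) + 1*(-exp(-3*I*pi/4))*conj(I)]
      = (1/8)[(1) + (exp(I*pi/4)) + (I) + (exp(3*I*pi/4)) + (-1) + (exp(-3*I*pi/4)) + (-I) + (exp(-I*pi/4))] = 0/8 = 0
  <chi_5*chi_2, chi_7> = (1/8)[1*(1)*conj(1) + 1*(exp(-I*pi/4))*conj(exp(-I*pi/4)) + 1*(-I)*conj(-I) + 1*(-exp(I*pi/4))*conj(exp(-3*I*pi/4)) + 1*(-1)*conj(-1) + 1*(exp(3*I*pi/4))*conj(exp(3*I*pi/4)) + 1*(I)*conj(I) + 1*(-exp(-3*I*pi/4))*conj(exp(I*pi/4))]
      = (1/8)[(1) + (1) + (1) + (1) + (1) + (1) + (1) + (1)] = 8/8 = 1
(Exp terms are combined using exp(i*s)*conj(exp(i*t)) = exp(i*(s-t)), and sums of them are collapsed using the identity that for every m > 1 the m distinct m-th roots of unity sum to 0, e.g. 1 + exp(2*I*pi/3) + exp(-2*I*pi/3) = 0.)
Hence the multiplicities are chi_7: 1. Dimension check: dim(chi_5)*dim(chi_2) = 1*1 = 1 and sum (mult * dim) = 1*1 = 1.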